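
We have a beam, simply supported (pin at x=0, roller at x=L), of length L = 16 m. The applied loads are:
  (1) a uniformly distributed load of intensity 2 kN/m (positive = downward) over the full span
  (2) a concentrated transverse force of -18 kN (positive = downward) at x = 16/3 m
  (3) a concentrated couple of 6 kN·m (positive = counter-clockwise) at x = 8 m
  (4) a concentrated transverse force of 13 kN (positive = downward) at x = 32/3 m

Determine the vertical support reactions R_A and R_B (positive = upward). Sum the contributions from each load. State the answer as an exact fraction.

Load 1 — uniform load w=2 kN/m over full span:
  R_A = wL/2 = 2·16/2 = 16 kN
  R_B = wL/2 = 2·16/2 = 16 kN
Load 2 — point force P=-18 kN at a=16/3 m (b=L-a=32/3):
  R_A = Pb/L = (-18)·(32/3)/16 = -12 kN
  R_B = Pa/L = (-18)·(16/3)/16 = -6 kN
Load 3 — applied couple M₀=6 kN·m at a=8 m (b=L-a=8):
  R_A = M₀/L = 6/16 = 3/8 kN
  R_B = -M₀/L = -6/16 = -3/8 kN
Load 4 — point force P=13 kN at a=32/3 m (b=L-a=16/3):
  R_A = Pb/L = 13·(16/3)/16 = 13/3 kN
  R_B = Pa/L = 13·(32/3)/16 = 26/3 kN
Superposition: R_A = 209/24 kN, R_B = 439/24 kN

R_A = 209/24 kN, R_B = 439/24 kN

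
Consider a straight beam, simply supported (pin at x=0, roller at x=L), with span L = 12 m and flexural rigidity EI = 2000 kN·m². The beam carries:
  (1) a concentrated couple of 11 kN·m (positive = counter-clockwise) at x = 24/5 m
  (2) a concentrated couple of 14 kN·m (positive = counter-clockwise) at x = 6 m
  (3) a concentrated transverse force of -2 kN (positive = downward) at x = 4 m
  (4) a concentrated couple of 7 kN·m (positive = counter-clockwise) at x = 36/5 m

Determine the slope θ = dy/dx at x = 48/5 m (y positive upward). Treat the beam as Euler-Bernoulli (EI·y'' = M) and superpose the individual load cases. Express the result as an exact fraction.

Load 1 — applied couple M₀=11 kN·m at a=24/5 m (b=L-a=36/5):
  θ_1 = (M₀x²/(2L)-M₀(x-a)+C₁)/EI  [x>a] with C₁=M₀(3b²-L²)/(6L)=44/25 = (11·(48/5)²/(2·12)-11·((48/5)-(24/5))+(44/25))/2000 = -11/2500 rad
Load 2 — applied couple M₀=14 kN·m at a=6 m (b=L-a=6):
  θ_2 = (M₀x²/(2L)-M₀(x-a)+C₁)/EI  [x>a] with C₁=M₀(3b²-L²)/(6L)=-7 = (14·(48/5)²/(2·12)-14·((48/5)-6)+(-7))/2000 = -91/50000 rad
Load 3 — point force P=-2 kN at a=4 m (b=L-a=8):
  θ_3 = -Pa(2L²-6Lx+3x²+a²)/(6LEI)  [x>a] = -(-2)·4·(2·12²-6·12·(48/5)+3·(48/5)²+4²)/(6·12·2000) = -173/28125 rad
Load 4 — applied couple M₀=7 kN·m at a=36/5 m (b=L-a=24/5):
  θ_4 = (M₀x²/(2L)-M₀(x-a)+C₁)/EI  [x>a] with C₁=M₀(3b²-L²)/(6L)=-182/25 = (7·(48/5)²/(2·12)-7·((48/5)-(36/5))+(-182/25))/2000 = 7/5000 rad
Superposition: θ = Σ θ_i = -4937/450000 rad ≈ -0.010971 rad

θ(48/5) = -4937/450000 rad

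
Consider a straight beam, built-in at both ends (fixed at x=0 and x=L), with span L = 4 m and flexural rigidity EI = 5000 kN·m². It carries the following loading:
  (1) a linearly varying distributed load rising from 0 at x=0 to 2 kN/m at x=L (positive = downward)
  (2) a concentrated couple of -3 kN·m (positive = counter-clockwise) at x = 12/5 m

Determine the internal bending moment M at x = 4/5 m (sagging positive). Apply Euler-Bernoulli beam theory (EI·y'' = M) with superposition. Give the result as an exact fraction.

M(4/5) = -4/75 kN·m

Load 1 — triangular load w₀=2 kN/m (0→w₀ over full span):
  M_1 = 3w₀Lx/20 - w₀L²/30 - w₀x³/(6L) = 3·2·4·(4/5)/20 - 2·4²/30 - 2·(4/5)³/(6·4) = -56/375 kN·m
Load 2 — applied couple M₀=-3 kN·m at a=12/5 m (b=L-a=8/5):
  M_2 = R_Ax - M_A  [x≤a] with R_A=-27/25, M_A=-24/25 = (-27/25)·(4/5) - (-24/25) = 12/125 kN·m
Superposition: M = Σ M_i = -4/75 kN·m ≈ -0.053333 kN·m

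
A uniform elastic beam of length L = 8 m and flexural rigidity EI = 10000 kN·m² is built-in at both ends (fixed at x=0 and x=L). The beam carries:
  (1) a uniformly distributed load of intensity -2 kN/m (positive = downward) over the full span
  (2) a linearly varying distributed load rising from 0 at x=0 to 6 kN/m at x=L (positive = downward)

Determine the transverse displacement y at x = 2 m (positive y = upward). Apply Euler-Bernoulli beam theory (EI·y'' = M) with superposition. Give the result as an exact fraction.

y(2) = -21/50000 m

Load 1 — uniform load w=-2 kN/m over full span:
  y_1 = -wx²(L-x)²/(24EI) = -(-2)·2²·(8-2)²/(24·10000) = 3/2500 m
Load 2 — triangular load w₀=6 kN/m (0→w₀ over full span):
  y_2 = -w₀x²(L-x)²(x+2L)/(120LEI) = -6·2²·(8-2)²·(2+2·8)/(120·8·10000) = -81/50000 m
Superposition: y = Σ y_i = -21/50000 m ≈ -0.000420 m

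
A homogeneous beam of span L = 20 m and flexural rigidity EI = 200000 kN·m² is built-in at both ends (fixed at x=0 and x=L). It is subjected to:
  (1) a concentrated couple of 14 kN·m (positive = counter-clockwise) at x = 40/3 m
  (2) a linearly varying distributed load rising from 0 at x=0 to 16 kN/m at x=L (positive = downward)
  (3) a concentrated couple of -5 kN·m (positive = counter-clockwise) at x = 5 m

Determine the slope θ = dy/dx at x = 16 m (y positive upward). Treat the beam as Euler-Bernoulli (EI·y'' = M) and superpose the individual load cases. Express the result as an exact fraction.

Load 1 — applied couple M₀=14 kN·m at a=40/3 m (b=L-a=20/3):
  θ_1 = (R_Ax²/2 - M_Ax - M₀(x-a))/EI  [x>a] with R_A=14/15, M_A=14/3 = ((14/15)·16²/2 - (14/3)·16 - 14·(16-(40/3)))/200000 = 7/187500 rad
Load 2 — triangular load w₀=16 kN/m (0→w₀ over full span):
  θ_2 = -w₀(2x(L-x)(L-2x)(x+2L)+x²(L-x)²)/(120LEI) = -16·(2·16·(20-16)·(20-2·16)·(16+2·20)+16²·(20-16)²)/(120·20·200000) = 128/46875 rad
Load 3 — applied couple M₀=-5 kN·m at a=5 m (b=L-a=15):
  θ_3 = (R_Ax²/2 - M_Ax - M₀(x-a))/EI  [x>a] with R_A=-9/32, M_A=15/16 = ((-9/32)·16²/2 - (15/16)·16 - (-5)·(16-5))/200000 = 1/50000 rad
Superposition: θ = Σ θ_i = 697/250000 rad ≈ 0.002788 rad

θ(16) = 697/250000 rad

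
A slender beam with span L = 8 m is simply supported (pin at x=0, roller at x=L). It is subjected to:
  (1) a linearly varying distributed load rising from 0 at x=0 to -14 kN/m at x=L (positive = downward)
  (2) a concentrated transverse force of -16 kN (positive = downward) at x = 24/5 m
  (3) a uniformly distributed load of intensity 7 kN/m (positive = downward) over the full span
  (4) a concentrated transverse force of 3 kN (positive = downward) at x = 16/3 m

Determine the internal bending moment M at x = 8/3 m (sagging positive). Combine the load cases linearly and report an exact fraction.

Load 1 — triangular load w₀=-14 kN/m (0→w₀ over full span):
  M_1 = w₀Lx/6 - w₀x³/(6L) = (-14)·8·(8/3)/6 - (-14)·(8/3)³/(6·8) = -3584/81 kN·m
Load 2 — point force P=-16 kN at a=24/5 m (b=L-a=16/5):
  M_2 = Pbx/L  [x≤a] = (-16)·(16/5)·(8/3)/8 = -256/15 kN·m
Load 3 — uniform load w=7 kN/m over full span:
  M_3 = wx(L-x)/2 = 7·(8/3)·(8-(8/3))/2 = 448/9 kN·m
Load 4 — point force P=3 kN at a=16/3 m (b=L-a=8/3):
  M_4 = Pbx/L  [x≤a] = 3·(8/3)·(8/3)/8 = 8/3 kN·m
Superposition: M = Σ M_i = -3592/405 kN·m ≈ -8.869136 kN·m

M(8/3) = -3592/405 kN·m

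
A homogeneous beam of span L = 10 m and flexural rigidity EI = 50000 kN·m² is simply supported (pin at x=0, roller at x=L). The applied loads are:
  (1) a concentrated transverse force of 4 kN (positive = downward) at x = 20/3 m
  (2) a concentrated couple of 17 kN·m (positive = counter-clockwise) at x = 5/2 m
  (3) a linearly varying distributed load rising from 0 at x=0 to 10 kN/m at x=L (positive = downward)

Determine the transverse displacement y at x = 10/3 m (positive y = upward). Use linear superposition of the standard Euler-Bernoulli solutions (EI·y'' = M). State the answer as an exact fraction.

Load 1 — point force P=4 kN at a=20/3 m (b=L-a=10/3):
  y_1 = -Pbx(L²-b²-x²)/(6LEI)  [x≤a] = -4·(10/3)·(10/3)·(10²-(10/3)²-(10/3)²)/(6·10·50000) = -7/6075 m
Load 2 — applied couple M₀=17 kN·m at a=5/2 m (b=L-a=15/2):
  y_2 = (M₀x³/(6L)-M₀(x-a)²/2+C₁x)/EI  [x>a] with C₁=M₀(3b²-L²)/(6L)=935/48 = (17·(10/3)³/(6·10)-17·((10/3)-(5/2))²/2+(935/48)·(10/3))/50000 = 901/648000 m
Load 3 — triangular load w₀=10 kN/m (0→w₀ over full span):
  y_3 = -w₀x(7L⁴-10L²x²+3x⁴)/(360LEI) = -10·(10/3)·(7·10⁴-10·10²·(10/3)²+3·(10/3)⁴)/(360·10·50000) = -8/729 m
Superposition: y = Σ y_i = -62611/5832000 m ≈ -0.010736 m

y(10/3) = -62611/5832000 m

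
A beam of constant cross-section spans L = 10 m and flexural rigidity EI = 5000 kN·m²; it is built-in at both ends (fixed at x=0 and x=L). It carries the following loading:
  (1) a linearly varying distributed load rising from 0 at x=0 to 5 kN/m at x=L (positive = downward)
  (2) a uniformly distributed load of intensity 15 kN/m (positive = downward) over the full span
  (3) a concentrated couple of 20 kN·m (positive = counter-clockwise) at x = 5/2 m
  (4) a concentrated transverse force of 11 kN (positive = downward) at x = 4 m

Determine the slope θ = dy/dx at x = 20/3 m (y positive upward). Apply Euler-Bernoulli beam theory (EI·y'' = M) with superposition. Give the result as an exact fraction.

θ(20/3) = 136507/6075000 rad

Load 1 — triangular load w₀=5 kN/m (0→w₀ over full span):
  θ_1 = -w₀(2x(L-x)(L-2x)(x+2L)+x²(L-x)²)/(120LEI) = -5·(2·(20/3)·(10-(20/3))·(10-2·(20/3))·((20/3)+2·10)+(20/3)²·(10-(20/3))²)/(120·10·5000) = 7/2430 rad
Load 2 — uniform load w=15 kN/m over full span:
  θ_2 = -wx(L-x)(L-2x)/(12EI) = -15·(20/3)·(10-(20/3))·(10-2·(20/3))/(12·5000) = 1/54 rad
Load 3 — applied couple M₀=20 kN·m at a=5/2 m (b=L-a=15/2):
  θ_3 = (R_Ax²/2 - M_Ax - M₀(x-a))/EI  [x>a] with R_A=9/4, M_A=-15/4 = ((9/4)·(20/3)²/2 - (-15/4)·(20/3) - 20·((20/3)-(5/2)))/5000 = -1/600 rad
Load 4 — point force P=11 kN at a=4 m (b=L-a=6):
  θ_4 = Pa²(L-x)(2bL-(3b+a)(L-x))/(2L³EI)  [x>a] = 11·4²·(10-(20/3))·(2·6·10-(3·6+4)·(10-(20/3)))/(2·10³·5000) = 77/28125 rad
Superposition: θ = Σ θ_i = 136507/6075000 rad ≈ 0.022470 rad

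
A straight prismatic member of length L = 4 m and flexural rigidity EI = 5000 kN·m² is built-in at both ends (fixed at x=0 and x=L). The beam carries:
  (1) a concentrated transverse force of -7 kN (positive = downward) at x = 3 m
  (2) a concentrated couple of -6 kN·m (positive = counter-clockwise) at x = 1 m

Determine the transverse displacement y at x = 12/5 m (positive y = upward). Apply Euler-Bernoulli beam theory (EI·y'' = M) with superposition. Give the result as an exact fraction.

Load 1 — point force P=-7 kN at a=3 m (b=L-a=1):
  y_1 = -Pb²x²(3aL-(3a+b)x)/(6L³EI)  [x≤a] = -(-7)·1²·(12/5)²·(3·3·4-(3·3+1)·(12/5))/(6·4³·5000) = 63/250000 m
Load 2 — applied couple M₀=-6 kN·m at a=1 m (b=L-a=3):
  y_2 = (R_Ax³/6 - M_Ax²/2 - M₀(x-a)²/2)/EI  [x>a] with R_A=-27/16, M_A=9/8 = ((-27/16)·(12/5)³/6 - (9/8)·(12/5)²/2 - (-6)·((12/5)-1)²/2)/5000 = -39/156250 m
Superposition: y = Σ y_i = 3/1250000 m ≈ 0.000002 m

y(12/5) = 3/1250000 m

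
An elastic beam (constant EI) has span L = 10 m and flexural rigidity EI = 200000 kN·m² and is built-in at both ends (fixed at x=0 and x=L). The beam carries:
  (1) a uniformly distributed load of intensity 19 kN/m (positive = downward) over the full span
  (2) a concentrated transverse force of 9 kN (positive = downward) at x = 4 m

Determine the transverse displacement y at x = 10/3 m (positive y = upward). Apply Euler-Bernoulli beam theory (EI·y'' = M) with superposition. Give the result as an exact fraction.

Load 1 — uniform load w=19 kN/m over full span:
  y_1 = -wx²(L-x)²/(24EI) = -19·(10/3)²·(10-(10/3))²/(24·200000) = -19/9720 m
Load 2 — point force P=9 kN at a=4 m (b=L-a=6):
  y_2 = -Pb²x²(3aL-(3a+b)x)/(6L³EI)  [x≤a] = -9·6²·(10/3)²·(3·4·10-(3·4+6)·(10/3))/(6·10³·200000) = -9/50000 m
Superposition: y = Σ y_i = -25937/12150000 m ≈ -0.002135 m

y(10/3) = -25937/12150000 m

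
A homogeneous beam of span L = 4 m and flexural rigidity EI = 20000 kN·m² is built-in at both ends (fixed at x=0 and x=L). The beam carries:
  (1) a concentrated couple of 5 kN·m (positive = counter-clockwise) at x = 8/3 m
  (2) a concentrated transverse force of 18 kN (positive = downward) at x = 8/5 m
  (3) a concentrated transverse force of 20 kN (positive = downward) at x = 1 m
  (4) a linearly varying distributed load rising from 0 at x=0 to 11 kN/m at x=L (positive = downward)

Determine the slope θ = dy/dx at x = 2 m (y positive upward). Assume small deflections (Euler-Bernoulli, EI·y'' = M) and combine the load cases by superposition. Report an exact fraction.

Load 1 — applied couple M₀=5 kN·m at a=8/3 m (b=L-a=4/3):
  θ_1 = (R_Ax²/2 - M_Ax)/EI  [x≤a] with R_A=5/3, M_A=5/3 = ((5/3)·2²/2 - (5/3)·2)/20000 = 0 rad
Load 2 — point force P=18 kN at a=8/5 m (b=L-a=12/5):
  θ_2 = Pa²(L-x)(2bL-(3b+a)(L-x))/(2L³EI)  [x>a] = 18·(8/5)²·(4-2)·(2·(12/5)·4-(3·(12/5)+(8/5))·(4-2))/(2·4³·20000) = 9/156250 rad
Load 3 — point force P=20 kN at a=1 m (b=L-a=3):
  θ_3 = Pa²(L-x)(2bL-(3b+a)(L-x))/(2L³EI)  [x>a] = 20·1²·(4-2)·(2·3·4-(3·3+1)·(4-2))/(2·4³·20000) = 1/16000 rad
Load 4 — triangular load w₀=11 kN/m (0→w₀ over full span):
  θ_4 = -w₀(2x(L-x)(L-2x)(x+2L)+x²(L-x)²)/(120LEI) = -11·(2·2·(4-2)·(4-2·2)·(2+2·4)+2²·(4-2)²)/(120·4·20000) = -11/600000 rad
Superposition: θ = Σ θ_i = 3053/30000000 rad ≈ 0.000102 rad

θ(2) = 3053/30000000 rad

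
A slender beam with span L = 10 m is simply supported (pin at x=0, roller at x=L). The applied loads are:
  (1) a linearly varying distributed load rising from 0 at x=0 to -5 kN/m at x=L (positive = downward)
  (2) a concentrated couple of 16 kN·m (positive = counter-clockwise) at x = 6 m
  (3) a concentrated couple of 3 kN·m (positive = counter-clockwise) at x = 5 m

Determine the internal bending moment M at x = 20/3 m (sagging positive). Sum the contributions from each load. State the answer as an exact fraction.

Load 1 — triangular load w₀=-5 kN/m (0→w₀ over full span):
  M_1 = w₀Lx/6 - w₀x³/(6L) = (-5)·10·(20/3)/6 - (-5)·(20/3)³/(6·10) = -2500/81 kN·m
Load 2 — applied couple M₀=16 kN·m at a=6 m (b=L-a=4):
  M_2 = M₀x/L - M₀  [x>a] = 16·(20/3)/10 - 16 = -16/3 kN·m
Load 3 — applied couple M₀=3 kN·m at a=5 m (b=L-a=5):
  M_3 = M₀x/L - M₀  [x>a] = 3·(20/3)/10 - 3 = -1 kN·m
Superposition: M = Σ M_i = -3013/81 kN·m ≈ -37.197531 kN·m

M(20/3) = -3013/81 kN·m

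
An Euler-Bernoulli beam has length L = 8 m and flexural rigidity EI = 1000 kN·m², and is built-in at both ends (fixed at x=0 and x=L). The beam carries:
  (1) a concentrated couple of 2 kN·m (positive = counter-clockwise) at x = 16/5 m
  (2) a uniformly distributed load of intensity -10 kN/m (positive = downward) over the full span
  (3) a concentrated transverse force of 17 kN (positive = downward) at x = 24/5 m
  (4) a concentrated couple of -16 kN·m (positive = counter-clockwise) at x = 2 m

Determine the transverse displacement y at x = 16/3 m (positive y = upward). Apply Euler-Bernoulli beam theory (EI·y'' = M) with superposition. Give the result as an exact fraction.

Load 1 — applied couple M₀=2 kN·m at a=16/5 m (b=L-a=24/5):
  y_1 = (R_Ax³/6 - M_Ax²/2 - M₀(x-a)²/2)/EI  [x>a] with R_A=9/25, M_A=6/25 = ((9/25)·(16/3)³/6 - (6/25)·(16/3)²/2 - 2·((16/3)-(16/5))²/2)/1000 = 32/28125 m
Load 2 — uniform load w=-10 kN/m over full span:
  y_2 = -wx²(L-x)²/(24EI) = -(-10)·(16/3)²·(8-(16/3))²/(24·1000) = 512/6075 m
Load 3 — point force P=17 kN at a=24/5 m (b=L-a=16/5):
  y_3 = -Pa²(L-x)²(3bL-(3b+a)(L-x))/(6L³EI)  [x>a] = -17·(24/5)²·(8-(16/3))²·(3·(16/5)·8-(3·(16/5)+(24/5))·(8-(16/3)))/(6·8³·1000) = -544/15625 m
Load 4 — applied couple M₀=-16 kN·m at a=2 m (b=L-a=6):
  y_4 = (R_Ax³/6 - M_Ax²/2 - M₀(x-a)²/2)/EI  [x>a] with R_A=-9/4, M_A=3 = ((-9/4)·(16/3)³/6 - 3·(16/3)²/2 - (-16)·((16/3)-2)²/2)/1000 = -4/375 m
Superposition: y = Σ y_i = 151628/3796875 m ≈ 0.039935 m

y(16/3) = 151628/3796875 m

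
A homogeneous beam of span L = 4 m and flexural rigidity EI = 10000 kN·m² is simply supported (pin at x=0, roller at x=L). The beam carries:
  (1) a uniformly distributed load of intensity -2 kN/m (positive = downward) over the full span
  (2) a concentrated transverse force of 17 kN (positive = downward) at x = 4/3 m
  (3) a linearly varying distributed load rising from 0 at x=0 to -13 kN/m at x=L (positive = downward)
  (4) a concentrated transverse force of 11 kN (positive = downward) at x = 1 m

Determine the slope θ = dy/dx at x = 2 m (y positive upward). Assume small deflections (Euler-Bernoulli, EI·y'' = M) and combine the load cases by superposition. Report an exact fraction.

Load 1 — uniform load w=-2 kN/m over full span:
  θ_1 = -w(L³-6Lx²+4x³)/(24EI) = -(-2)·(4³-6·4·2²+4·2³)/(24·10000) = 0 rad
Load 2 — point force P=17 kN at a=4/3 m (b=L-a=8/3):
  θ_2 = -Pa(2L²-6Lx+3x²+a²)/(6LEI)  [x>a] = -17·(4/3)·(2·4²-6·4·2+3·2²+(4/3)²)/(6·4·10000) = 17/81000 rad
Load 3 — triangular load w₀=-13 kN/m (0→w₀ over full span):
  θ_3 = -w₀(7L⁴-30L²x²+15x⁴)/(360LEI) = -(-13)·(7·4⁴-30·4²·2²+15·2⁴)/(360·4·10000) = 91/900000 rad
Load 4 — point force P=11 kN at a=1 m (b=L-a=3):
  θ_4 = -Pa(2L²-6Lx+3x²+a²)/(6LEI)  [x>a] = -11·1·(2·4²-6·4·2+3·2²+1²)/(6·4·10000) = 11/80000 rad
Superposition: θ = Σ θ_i = 14531/32400000 rad ≈ 0.000448 rad

θ(2) = 14531/32400000 rad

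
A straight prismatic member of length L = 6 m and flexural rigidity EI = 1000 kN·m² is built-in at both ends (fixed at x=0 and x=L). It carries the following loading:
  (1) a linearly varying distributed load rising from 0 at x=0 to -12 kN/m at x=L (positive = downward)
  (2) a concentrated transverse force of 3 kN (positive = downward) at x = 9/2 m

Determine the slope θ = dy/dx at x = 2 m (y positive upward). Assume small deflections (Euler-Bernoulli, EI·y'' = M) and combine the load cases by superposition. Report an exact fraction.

Load 1 — triangular load w₀=-12 kN/m (0→w₀ over full span):
  θ_1 = -w₀(2x(L-x)(L-2x)(x+2L)+x²(L-x)²)/(120LEI) = -(-12)·(2·2·(6-2)·(6-2·2)·(2+2·6)+2²·(6-2)²)/(120·6·1000) = 16/1875 rad
Load 2 — point force P=3 kN at a=9/2 m (b=L-a=3/2):
  θ_2 = -Pb²x(2aL-(3a+b)x)/(2L³EI)  [x≤a] = -3·(3/2)²·2·(2·(9/2)·6-(3·(9/2)+(3/2))·2)/(2·6³·1000) = -3/4000 rad
Superposition: θ = Σ θ_i = 467/60000 rad ≈ 0.007783 rad

θ(2) = 467/60000 rad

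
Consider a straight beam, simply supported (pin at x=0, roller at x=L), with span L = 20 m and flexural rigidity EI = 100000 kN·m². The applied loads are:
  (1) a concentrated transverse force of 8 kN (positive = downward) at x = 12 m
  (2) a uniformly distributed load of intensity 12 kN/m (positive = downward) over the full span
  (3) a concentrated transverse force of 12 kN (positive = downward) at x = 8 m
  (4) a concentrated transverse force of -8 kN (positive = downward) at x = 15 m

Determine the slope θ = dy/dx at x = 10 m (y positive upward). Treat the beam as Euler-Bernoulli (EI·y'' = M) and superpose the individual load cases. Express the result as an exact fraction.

θ(10) = 173/500000 rad

Load 1 — point force P=8 kN at a=12 m (b=L-a=8):
  θ_1 = -Pb(L²-b²-3x²)/(6LEI)  [x≤a] = -8·8·(20²-8²-3·10²)/(6·20·100000) = -3/15625 rad
Load 2 — uniform load w=12 kN/m over full span:
  θ_2 = -w(L³-6Lx²+4x³)/(24EI) = -12·(20³-6·20·10²+4·10³)/(24·100000) = 0 rad
Load 3 — point force P=12 kN at a=8 m (b=L-a=12):
  θ_3 = -Pa(2L²-6Lx+3x²+a²)/(6LEI)  [x>a] = -12·8·(2·20²-6·20·10+3·10²+8²)/(6·20·100000) = 9/31250 rad
Load 4 — point force P=-8 kN at a=15 m (b=L-a=5):
  θ_4 = -Pb(L²-b²-3x²)/(6LEI)  [x≤a] = -(-8)·5·(20²-5²-3·10²)/(6·20·100000) = 1/4000 rad
Superposition: θ = Σ θ_i = 173/500000 rad ≈ 0.000346 rad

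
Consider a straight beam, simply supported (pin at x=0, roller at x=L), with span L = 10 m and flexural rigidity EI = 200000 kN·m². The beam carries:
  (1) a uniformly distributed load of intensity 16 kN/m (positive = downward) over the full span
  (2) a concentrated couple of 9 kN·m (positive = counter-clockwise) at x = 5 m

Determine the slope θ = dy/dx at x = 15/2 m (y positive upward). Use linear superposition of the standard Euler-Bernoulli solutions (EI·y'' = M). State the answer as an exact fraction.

θ(15/2) = 4391/1920000 rad

Load 1 — uniform load w=16 kN/m over full span:
  θ_1 = -w(L³-6Lx²+4x³)/(24EI) = -16·(10³-6·10·(15/2)²+4·(15/2)³)/(24·200000) = 11/4800 rad
Load 2 — applied couple M₀=9 kN·m at a=5 m (b=L-a=5):
  θ_2 = (M₀x²/(2L)-M₀(x-a)+C₁)/EI  [x>a] with C₁=M₀(3b²-L²)/(6L)=-15/4 = (9·(15/2)²/(2·10)-9·((15/2)-5)+(-15/4))/200000 = -3/640000 rad
Superposition: θ = Σ θ_i = 4391/1920000 rad ≈ 0.002287 rad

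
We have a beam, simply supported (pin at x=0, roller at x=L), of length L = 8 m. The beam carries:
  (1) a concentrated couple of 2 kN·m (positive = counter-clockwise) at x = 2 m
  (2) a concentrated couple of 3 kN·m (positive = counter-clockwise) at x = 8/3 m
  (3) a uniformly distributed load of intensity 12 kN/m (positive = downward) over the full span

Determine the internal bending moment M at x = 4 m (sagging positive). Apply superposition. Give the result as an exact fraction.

Load 1 — applied couple M₀=2 kN·m at a=2 m (b=L-a=6):
  M_1 = M₀x/L - M₀  [x>a] = 2·4/8 - 2 = -1 kN·m
Load 2 — applied couple M₀=3 kN·m at a=8/3 m (b=L-a=16/3):
  M_2 = M₀x/L - M₀  [x>a] = 3·4/8 - 3 = -3/2 kN·m
Load 3 — uniform load w=12 kN/m over full span:
  M_3 = wx(L-x)/2 = 12·4·(8-4)/2 = 96 kN·m
Superposition: M = Σ M_i = 187/2 kN·m ≈ 93.500000 kN·m

M(4) = 187/2 kN·m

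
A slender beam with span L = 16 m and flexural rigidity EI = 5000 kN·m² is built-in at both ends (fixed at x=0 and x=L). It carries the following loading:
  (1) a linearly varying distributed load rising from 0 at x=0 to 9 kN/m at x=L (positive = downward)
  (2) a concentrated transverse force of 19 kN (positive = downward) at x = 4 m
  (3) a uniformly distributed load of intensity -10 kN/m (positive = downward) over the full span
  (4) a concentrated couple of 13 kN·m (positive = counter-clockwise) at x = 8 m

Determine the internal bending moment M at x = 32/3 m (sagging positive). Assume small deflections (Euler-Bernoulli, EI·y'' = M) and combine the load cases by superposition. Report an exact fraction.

M(32/3) = -1483/45 kN·m

Load 1 — triangular load w₀=9 kN/m (0→w₀ over full span):
  M_1 = 3w₀Lx/20 - w₀L²/30 - w₀x³/(6L) = 3·9·16·(32/3)/20 - 9·16²/30 - 9·(32/3)³/(6·16) = 1792/45 kN·m
Load 2 — point force P=19 kN at a=4 m (b=L-a=12):
  M_2 = Pa²(a+3b)(L-x)/L³ - Pa²b/L²  [x>a] = 19·4²·(4+3·12)·(16-(32/3))/16³ - 19·4²·12/16² = 19/12 kN·m
Load 3 — uniform load w=-10 kN/m over full span:
  M_3 = wLx/2 - wL²/12 - wx²/2 = (-10)·16·(32/3)/2 - (-10)·16²/12 - (-10)·(32/3)²/2 = -640/9 kN·m
Load 4 — applied couple M₀=13 kN·m at a=8 m (b=L-a=8):
  M_4 = R_Ax - M_A - M₀  [x>a] with R_A=39/32, M_A=13/4 = (39/32)·(32/3) - (13/4) - 13 = -13/4 kN·m
Superposition: M = Σ M_i = -1483/45 kN·m ≈ -32.955556 kN·m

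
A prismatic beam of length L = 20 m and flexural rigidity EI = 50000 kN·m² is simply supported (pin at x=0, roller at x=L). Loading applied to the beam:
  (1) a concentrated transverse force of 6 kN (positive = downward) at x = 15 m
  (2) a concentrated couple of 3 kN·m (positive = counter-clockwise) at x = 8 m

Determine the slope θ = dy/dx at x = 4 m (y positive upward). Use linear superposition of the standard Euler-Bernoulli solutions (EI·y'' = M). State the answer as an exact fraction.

Load 1 — point force P=6 kN at a=15 m (b=L-a=5):
  θ_1 = -Pb(L²-b²-3x²)/(6LEI)  [x≤a] = -6·5·(20²-5²-3·4²)/(6·20·50000) = -327/200000 rad
Load 2 — applied couple M₀=3 kN·m at a=8 m (b=L-a=12):
  θ_2 = (M₀x²/(2L)+C₁)/EI  [x≤a] with C₁=M₀(3b²-L²)/(6L)=4/5 = (3·4²/(2·20)+(4/5))/50000 = 1/25000 rad
Superposition: θ = Σ θ_i = -319/200000 rad ≈ -0.001595 rad

θ(4) = -319/200000 rad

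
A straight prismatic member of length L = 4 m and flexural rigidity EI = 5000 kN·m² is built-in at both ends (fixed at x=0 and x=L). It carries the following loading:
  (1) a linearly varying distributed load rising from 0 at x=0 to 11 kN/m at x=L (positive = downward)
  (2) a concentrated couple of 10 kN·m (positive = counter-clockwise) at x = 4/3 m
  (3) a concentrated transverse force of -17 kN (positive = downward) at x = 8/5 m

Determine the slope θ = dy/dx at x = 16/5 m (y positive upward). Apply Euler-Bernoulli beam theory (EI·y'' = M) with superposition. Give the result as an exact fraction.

θ(16/5) = -2231/5859375 rad

Load 1 — triangular load w₀=11 kN/m (0→w₀ over full span):
  θ_1 = -w₀(2x(L-x)(L-2x)(x+2L)+x²(L-x)²)/(120LEI) = -11·(2·(16/5)·(4-(16/5))·(4-2·(16/5))·((16/5)+2·4)+(16/5)²·(4-(16/5))²)/(120·4·5000) = 704/1171875 rad
Load 2 — applied couple M₀=10 kN·m at a=4/3 m (b=L-a=8/3):
  θ_2 = (R_Ax²/2 - M_Ax - M₀(x-a))/EI  [x>a] with R_A=10/3, M_A=0 = ((10/3)·(16/5)²/2 - 0·(16/5) - 10·((16/5)-(4/3)))/5000 = -1/3125 rad
Load 3 — point force P=-17 kN at a=8/5 m (b=L-a=12/5):
  θ_3 = Pa²(L-x)(2bL-(3b+a)(L-x))/(2L³EI)  [x>a] = (-17)·(8/5)²·(4-(16/5))·(2·(12/5)·4-(3·(12/5)+(8/5))·(4-(16/5)))/(2·4³·5000) = -1292/1953125 rad
Superposition: θ = Σ θ_i = -2231/5859375 rad ≈ -0.000381 rad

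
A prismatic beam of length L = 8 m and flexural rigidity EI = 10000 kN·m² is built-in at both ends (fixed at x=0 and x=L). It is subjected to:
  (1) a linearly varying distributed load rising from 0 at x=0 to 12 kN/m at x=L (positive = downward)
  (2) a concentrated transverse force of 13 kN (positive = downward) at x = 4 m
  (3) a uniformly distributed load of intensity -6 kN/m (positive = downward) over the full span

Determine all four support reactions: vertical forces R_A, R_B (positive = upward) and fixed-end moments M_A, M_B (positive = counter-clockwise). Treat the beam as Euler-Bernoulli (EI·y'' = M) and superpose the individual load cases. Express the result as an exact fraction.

Load 1 — triangular load w₀=12 kN/m (0→w₀ over full span):
  R_A = 3w₀L/20 = 3·12·8/20 = 72/5 kN
  M_A = w₀L²/30 = 12·8²/30 = 128/5 kN·m
  R_B = 7w₀L/20 = 7·12·8/20 = 168/5 kN
  M_B = -w₀L²/20 = -12·8²/20 = -192/5 kN·m
Load 2 — point force P=13 kN at a=4 m (b=L-a=4):
  R_A = Pb²(3a+b)/L³ = 13·4²·(3·4+4)/8³ = 13/2 kN
  M_A = Pab²/L² = 13·4·4²/8² = 13 kN·m
  R_B = Pa²(a+3b)/L³ = 13·4²·(4+3·4)/8³ = 13/2 kN
  M_B = -Pa²b/L² = -13·4²·4/8² = -13 kN·m
Load 3 — uniform load w=-6 kN/m over full span:
  R_A = wL/2 = (-6)·8/2 = -24 kN
  M_A = wL²/12 = (-6)·8²/12 = -32 kN·m
  R_B = wL/2 = (-6)·8/2 = -24 kN
  M_B = -wL²/12 = -(-6)·8²/12 = 32 kN·m
Superposition: R_A = -31/10 kN, M_A = 33/5 kN·m, R_B = 161/10 kN, M_B = -97/5 kN·m

R_A = -31/10 kN, M_A = 33/5 kN·m, R_B = 161/10 kN, M_B = -97/5 kN·m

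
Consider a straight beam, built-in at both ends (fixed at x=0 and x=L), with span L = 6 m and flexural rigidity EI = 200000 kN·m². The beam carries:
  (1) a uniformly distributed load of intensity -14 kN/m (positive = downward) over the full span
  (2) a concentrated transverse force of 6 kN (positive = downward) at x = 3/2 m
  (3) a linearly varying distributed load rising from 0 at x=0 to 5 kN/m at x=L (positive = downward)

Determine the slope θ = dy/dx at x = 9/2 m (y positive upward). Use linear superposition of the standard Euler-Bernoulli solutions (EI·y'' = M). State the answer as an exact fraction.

Load 1 — uniform load w=-14 kN/m over full span:
  θ_1 = -wx(L-x)(L-2x)/(12EI) = -(-14)·(9/2)·(6-(9/2))·(6-2·(9/2))/(12·200000) = -189/1600000 rad
Load 2 — point force P=6 kN at a=3/2 m (b=L-a=9/2):
  θ_2 = Pa²(L-x)(2bL-(3b+a)(L-x))/(2L³EI)  [x>a] = 6·(3/2)²·(6-(9/2))·(2·(9/2)·6-(3·(9/2)+(3/2))·(6-(9/2)))/(2·6³·200000) = 189/25600000 rad
Load 3 — triangular load w₀=5 kN/m (0→w₀ over full span):
  θ_3 = -w₀(2x(L-x)(L-2x)(x+2L)+x²(L-x)²)/(120LEI) = -5·(2·(9/2)·(6-(9/2))·(6-2·(9/2))·((9/2)+2·6)+(9/2)²·(6-(9/2))²)/(120·6·200000) = 1107/51200000 rad
Superposition: θ = Σ θ_i = -4563/51200000 rad ≈ -0.000089 rad

θ(9/2) = -4563/51200000 rad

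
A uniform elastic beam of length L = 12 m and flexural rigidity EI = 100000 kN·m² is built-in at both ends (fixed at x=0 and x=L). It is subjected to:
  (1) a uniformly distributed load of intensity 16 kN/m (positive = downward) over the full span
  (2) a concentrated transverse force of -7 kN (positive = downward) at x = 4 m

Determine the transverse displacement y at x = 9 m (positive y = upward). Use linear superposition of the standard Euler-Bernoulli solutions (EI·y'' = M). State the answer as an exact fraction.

Load 1 — uniform load w=16 kN/m over full span:
  y_1 = -wx²(L-x)²/(24EI) = -16·9²·(12-9)²/(24·100000) = -243/50000 m
Load 2 — point force P=-7 kN at a=4 m (b=L-a=8):
  y_2 = -Pa²(L-x)²(3bL-(3b+a)(L-x))/(6L³EI)  [x>a] = -(-7)·4²·(12-9)²·(3·8·12-(3·8+4)·(12-9))/(6·12³·100000) = 119/600000 m
Superposition: y = Σ y_i = -2797/600000 m ≈ -0.004662 m

y(9) = -2797/600000 m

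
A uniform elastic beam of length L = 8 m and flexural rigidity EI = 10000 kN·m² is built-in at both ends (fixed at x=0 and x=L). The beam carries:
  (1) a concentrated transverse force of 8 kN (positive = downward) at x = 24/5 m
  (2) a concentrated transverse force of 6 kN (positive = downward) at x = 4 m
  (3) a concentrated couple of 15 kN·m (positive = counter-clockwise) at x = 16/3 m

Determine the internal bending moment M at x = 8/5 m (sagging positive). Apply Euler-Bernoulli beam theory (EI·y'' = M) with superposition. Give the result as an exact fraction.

Load 1 — point force P=8 kN at a=24/5 m (b=L-a=16/5):
  M_1 = Pb²(3a+b)x/L³ - Pab²/L²  [x≤a] = 8·(16/5)²·(3·(24/5)+(16/5))·(8/5)/8³ - 8·(24/5)·(16/5)²/8² = -1024/625 kN·m
Load 2 — point force P=6 kN at a=4 m (b=L-a=4):
  M_2 = Pb²(3a+b)x/L³ - Pab²/L²  [x≤a] = 6·4²·(3·4+4)·(8/5)/8³ - 6·4·4²/8² = -6/5 kN·m
Load 3 — applied couple M₀=15 kN·m at a=16/3 m (b=L-a=8/3):
  M_3 = R_Ax - M_A  [x≤a] with R_A=5/2, M_A=5 = (5/2)·(8/5) - 5 = -1 kN·m
Superposition: M = Σ M_i = -2399/625 kN·m ≈ -3.838400 kN·m

M(8/5) = -2399/625 kN·m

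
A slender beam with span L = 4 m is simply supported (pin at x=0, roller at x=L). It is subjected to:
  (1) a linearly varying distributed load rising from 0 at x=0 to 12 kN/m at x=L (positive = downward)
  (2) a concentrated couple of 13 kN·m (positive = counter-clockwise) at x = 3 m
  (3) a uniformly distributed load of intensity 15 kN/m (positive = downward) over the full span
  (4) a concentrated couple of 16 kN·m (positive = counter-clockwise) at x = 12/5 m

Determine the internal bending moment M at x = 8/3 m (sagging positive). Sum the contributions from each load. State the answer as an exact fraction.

M(8/3) = 1130/27 kN·m

Load 1 — triangular load w₀=12 kN/m (0→w₀ over full span):
  M_1 = w₀Lx/6 - w₀x³/(6L) = 12·4·(8/3)/6 - 12·(8/3)³/(6·4) = 320/27 kN·m
Load 2 — applied couple M₀=13 kN·m at a=3 m (b=L-a=1):
  M_2 = M₀x/L  [x≤a] = 13·(8/3)/4 = 26/3 kN·m
Load 3 — uniform load w=15 kN/m over full span:
  M_3 = wx(L-x)/2 = 15·(8/3)·(4-(8/3))/2 = 80/3 kN·m
Load 4 — applied couple M₀=16 kN·m at a=12/5 m (b=L-a=8/5):
  M_4 = M₀x/L - M₀  [x>a] = 16·(8/3)/4 - 16 = -16/3 kN·m
Superposition: M = Σ M_i = 1130/27 kN·m ≈ 41.851852 kN·m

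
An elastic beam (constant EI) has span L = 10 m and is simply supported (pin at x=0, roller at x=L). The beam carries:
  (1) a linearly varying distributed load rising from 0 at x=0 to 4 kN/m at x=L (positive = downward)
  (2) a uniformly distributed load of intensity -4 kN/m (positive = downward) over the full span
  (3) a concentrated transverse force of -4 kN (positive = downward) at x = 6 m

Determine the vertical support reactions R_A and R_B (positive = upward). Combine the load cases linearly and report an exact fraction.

Load 1 — triangular load w₀=4 kN/m (0→w₀ over full span):
  R_A = w₀L/6 = 4·10/6 = 20/3 kN
  R_B = w₀L/3 = 4·10/3 = 40/3 kN
Load 2 — uniform load w=-4 kN/m over full span:
  R_A = wL/2 = (-4)·10/2 = -20 kN
  R_B = wL/2 = (-4)·10/2 = -20 kN
Load 3 — point force P=-4 kN at a=6 m (b=L-a=4):
  R_A = Pb/L = (-4)·4/10 = -8/5 kN
  R_B = Pa/L = (-4)·6/10 = -12/5 kN
Superposition: R_A = -224/15 kN, R_B = -136/15 kN

R_A = -224/15 kN, R_B = -136/15 kN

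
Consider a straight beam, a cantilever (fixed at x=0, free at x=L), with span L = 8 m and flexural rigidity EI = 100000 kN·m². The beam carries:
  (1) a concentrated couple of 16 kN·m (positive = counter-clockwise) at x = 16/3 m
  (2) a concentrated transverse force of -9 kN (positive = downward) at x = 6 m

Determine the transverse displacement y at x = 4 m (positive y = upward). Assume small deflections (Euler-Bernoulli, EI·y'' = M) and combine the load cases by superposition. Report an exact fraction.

y(4) = 29/6250 m

Load 1 — applied couple M₀=16 kN·m at a=16/3 m (b=L-a=8/3):
  y_1 = M₀x²/(2EI)  [x≤a] = 16·4²/(2·100000) = 4/3125 m
Load 2 — point force P=-9 kN at a=6 m (b=L-a=2):
  y_2 = -Px²(3a-x)/(6EI)  [x≤a] = -(-9)·4²·(3·6-4)/(6·100000) = 21/6250 m
Superposition: y = Σ y_i = 29/6250 m ≈ 0.004640 m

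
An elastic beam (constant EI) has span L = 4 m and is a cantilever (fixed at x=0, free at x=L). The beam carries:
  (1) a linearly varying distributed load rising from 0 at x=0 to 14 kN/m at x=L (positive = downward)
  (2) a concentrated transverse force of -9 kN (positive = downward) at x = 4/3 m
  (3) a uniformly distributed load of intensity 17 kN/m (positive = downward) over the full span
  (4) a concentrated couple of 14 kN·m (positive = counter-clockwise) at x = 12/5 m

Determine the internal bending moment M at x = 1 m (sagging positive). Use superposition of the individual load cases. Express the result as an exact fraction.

Load 1 — triangular load w₀=14 kN/m (0→w₀ over full span):
  M_1 = w₀Lx/2 - w₀L²/3 - w₀x³/(6L) = 14·4·1/2 - 14·4²/3 - 14·1³/(6·4) = -189/4 kN·m
Load 2 — point force P=-9 kN at a=4/3 m (b=L-a=8/3):
  M_2 = -P(a-x)  [x≤a] = -(-9)·((4/3)-1) = 3 kN·m
Load 3 — uniform load w=17 kN/m over full span:
  M_3 = -w(L-x)²/2 = -17·(4-1)²/2 = -153/2 kN·m
Load 4 — applied couple M₀=14 kN·m at a=12/5 m (b=L-a=8/5):
  M_4 = M₀  [x≤a] = 14 = 14 kN·m
Superposition: M = Σ M_i = -427/4 kN·m ≈ -106.750000 kN·m

M(1) = -427/4 kN·m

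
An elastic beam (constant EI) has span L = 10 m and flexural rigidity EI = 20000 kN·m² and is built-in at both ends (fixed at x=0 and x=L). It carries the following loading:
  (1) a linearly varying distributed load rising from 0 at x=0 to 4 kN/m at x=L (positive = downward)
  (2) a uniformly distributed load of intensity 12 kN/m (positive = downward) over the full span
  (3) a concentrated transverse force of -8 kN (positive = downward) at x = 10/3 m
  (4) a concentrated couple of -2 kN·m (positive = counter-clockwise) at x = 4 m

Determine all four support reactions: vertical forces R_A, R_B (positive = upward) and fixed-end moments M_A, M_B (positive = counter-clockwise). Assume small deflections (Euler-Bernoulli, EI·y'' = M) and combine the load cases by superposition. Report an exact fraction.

Load 1 — triangular load w₀=4 kN/m (0→w₀ over full span):
  R_A = 3w₀L/20 = 3·4·10/20 = 6 kN
  M_A = w₀L²/30 = 4·10²/30 = 40/3 kN·m
  R_B = 7w₀L/20 = 7·4·10/20 = 14 kN
  M_B = -w₀L²/20 = -4·10²/20 = -20 kN·m
Load 2 — uniform load w=12 kN/m over full span:
  R_A = wL/2 = 12·10/2 = 60 kN
  M_A = wL²/12 = 12·10²/12 = 100 kN·m
  R_B = wL/2 = 12·10/2 = 60 kN
  M_B = -wL²/12 = -12·10²/12 = -100 kN·m
Load 3 — point force P=-8 kN at a=10/3 m (b=L-a=20/3):
  R_A = Pb²(3a+b)/L³ = (-8)·(20/3)²·(3·(10/3)+(20/3))/10³ = -160/27 kN
  M_A = Pab²/L² = (-8)·(10/3)·(20/3)²/10² = -320/27 kN·m
  R_B = Pa²(a+3b)/L³ = (-8)·(10/3)²·((10/3)+3·(20/3))/10³ = -56/27 kN
  M_B = -Pa²b/L² = -(-8)·(10/3)²·(20/3)/10² = 160/27 kN·m
Load 4 — applied couple M₀=-2 kN·m at a=4 m (b=L-a=6):
  R_A = 6M₀ab/L³ = 6·(-2)·4·6/10³ = -36/125 kN
  M_A = M₀b(2a-b)/L² = (-2)·6·(2·4-6)/10² = -6/25 kN·m
  R_B = -6M₀ab/L³ = -6·(-2)·4·6/10³ = 36/125 kN
  M_B = M₀a(2b-a)/L² = (-2)·4·(2·6-4)/10² = -16/25 kN·m
Superposition: R_A = 201778/3375 kN, M_A = 68338/675 kN·m, R_B = 243722/3375 kN, M_B = -77432/675 kN·m

R_A = 201778/3375 kN, M_A = 68338/675 kN·m, R_B = 243722/3375 kN, M_B = -77432/675 kN·m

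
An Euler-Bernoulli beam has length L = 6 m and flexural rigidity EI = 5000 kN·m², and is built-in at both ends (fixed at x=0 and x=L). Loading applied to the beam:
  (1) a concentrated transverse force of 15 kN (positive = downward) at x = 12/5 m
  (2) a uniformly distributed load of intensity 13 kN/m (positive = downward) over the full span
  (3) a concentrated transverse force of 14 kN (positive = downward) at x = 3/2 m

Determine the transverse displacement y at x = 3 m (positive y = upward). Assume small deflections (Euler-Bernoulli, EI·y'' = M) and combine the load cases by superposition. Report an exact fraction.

Load 1 — point force P=15 kN at a=12/5 m (b=L-a=18/5):
  y_1 = -Pa²(L-x)²(3bL-(3b+a)(L-x))/(6L³EI)  [x>a] = -15·(12/5)²·(6-3)²·(3·(18/5)·6-(3·(18/5)+(12/5))·(6-3))/(6·6³·5000) = -189/62500 m
Load 2 — uniform load w=13 kN/m over full span:
  y_2 = -wx²(L-x)²/(24EI) = -13·3²·(6-3)²/(24·5000) = -351/40000 m
Load 3 — point force P=14 kN at a=3/2 m (b=L-a=9/2):
  y_3 = -Pa²(L-x)²(3bL-(3b+a)(L-x))/(6L³EI)  [x>a] = -14·(3/2)²·(6-3)²·(3·(9/2)·6-(3·(9/2)+(3/2))·(6-3))/(6·6³·5000) = -63/40000 m
Superposition: y = Σ y_i = -6687/500000 m ≈ -0.013374 m

y(3) = -6687/500000 m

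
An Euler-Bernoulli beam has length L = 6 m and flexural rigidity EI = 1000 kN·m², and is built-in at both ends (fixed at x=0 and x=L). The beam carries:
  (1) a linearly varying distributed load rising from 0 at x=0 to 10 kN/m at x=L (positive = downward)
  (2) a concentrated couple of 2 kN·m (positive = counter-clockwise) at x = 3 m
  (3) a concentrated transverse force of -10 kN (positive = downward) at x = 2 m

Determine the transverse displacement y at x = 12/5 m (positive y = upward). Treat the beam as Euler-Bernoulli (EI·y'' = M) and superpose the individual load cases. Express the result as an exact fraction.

Load 1 — triangular load w₀=10 kN/m (0→w₀ over full span):
  y_1 = -w₀x²(L-x)²(x+2L)/(120LEI) = -10·(12/5)²·(6-(12/5))²·((12/5)+2·6)/(120·6·1000) = -5832/390625 m
Load 2 — applied couple M₀=2 kN·m at a=3 m (b=L-a=3):
  y_2 = (R_Ax³/6 - M_Ax²/2)/EI  [x≤a] with R_A=1/2, M_A=1/2 = ((1/2)·(12/5)³/6 - (1/2)·(12/5)²/2)/1000 = -9/31250 m
Load 3 — point force P=-10 kN at a=2 m (b=L-a=4):
  y_3 = -Pa²(L-x)²(3bL-(3b+a)(L-x))/(6L³EI)  [x>a] = -(-10)·2²·(6-(12/5))²·(3·4·6-(3·4+2)·(6-(12/5)))/(6·6³·1000) = 27/3125 m
Superposition: y = Σ y_i = -5139/781250 m ≈ -0.006578 m

y(12/5) = -5139/781250 m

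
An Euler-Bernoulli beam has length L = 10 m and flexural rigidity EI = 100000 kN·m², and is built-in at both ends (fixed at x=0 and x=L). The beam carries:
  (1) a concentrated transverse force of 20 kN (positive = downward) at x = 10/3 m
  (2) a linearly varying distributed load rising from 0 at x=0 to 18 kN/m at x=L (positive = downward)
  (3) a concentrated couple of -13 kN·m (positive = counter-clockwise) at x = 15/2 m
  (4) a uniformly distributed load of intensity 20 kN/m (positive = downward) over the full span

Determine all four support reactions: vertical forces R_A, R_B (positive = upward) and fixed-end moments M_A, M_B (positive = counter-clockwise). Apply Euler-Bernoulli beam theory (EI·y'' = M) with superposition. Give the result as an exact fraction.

Load 1 — point force P=20 kN at a=10/3 m (b=L-a=20/3):
  R_A = Pb²(3a+b)/L³ = 20·(20/3)²·(3·(10/3)+(20/3))/10³ = 400/27 kN
  M_A = Pab²/L² = 20·(10/3)·(20/3)²/10² = 800/27 kN·m
  R_B = Pa²(a+3b)/L³ = 20·(10/3)²·((10/3)+3·(20/3))/10³ = 140/27 kN
  M_B = -Pa²b/L² = -20·(10/3)²·(20/3)/10² = -400/27 kN·m
Load 2 — triangular load w₀=18 kN/m (0→w₀ over full span):
  R_A = 3w₀L/20 = 3·18·10/20 = 27 kN
  M_A = w₀L²/30 = 18·10²/30 = 60 kN·m
  R_B = 7w₀L/20 = 7·18·10/20 = 63 kN
  M_B = -w₀L²/20 = -18·10²/20 = -90 kN·m
Load 3 — applied couple M₀=-13 kN·m at a=15/2 m (b=L-a=5/2):
  R_A = 6M₀ab/L³ = 6·(-13)·(15/2)·(5/2)/10³ = -117/80 kN
  M_A = M₀b(2a-b)/L² = (-13)·(5/2)·(2·(15/2)-(5/2))/10² = -65/16 kN·m
  R_B = -6M₀ab/L³ = -6·(-13)·(15/2)·(5/2)/10³ = 117/80 kN
  M_B = M₀a(2b-a)/L² = (-13)·(15/2)·(2·(5/2)-(15/2))/10² = 39/16 kN·m
Load 4 — uniform load w=20 kN/m over full span:
  R_A = wL/2 = 20·10/2 = 100 kN
  M_A = wL²/12 = 20·10²/12 = 500/3 kN·m
  R_B = wL/2 = 20·10/2 = 100 kN
  M_B = -wL²/12 = -20·10²/12 = -500/3 kN·m
Superposition: R_A = 303161/2160 kN, M_A = 108965/432 kN·m, R_B = 366439/2160 kN, M_B = -116227/432 kN·m

R_A = 303161/2160 kN, M_A = 108965/432 kN·m, R_B = 366439/2160 kN, M_B = -116227/432 kN·m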